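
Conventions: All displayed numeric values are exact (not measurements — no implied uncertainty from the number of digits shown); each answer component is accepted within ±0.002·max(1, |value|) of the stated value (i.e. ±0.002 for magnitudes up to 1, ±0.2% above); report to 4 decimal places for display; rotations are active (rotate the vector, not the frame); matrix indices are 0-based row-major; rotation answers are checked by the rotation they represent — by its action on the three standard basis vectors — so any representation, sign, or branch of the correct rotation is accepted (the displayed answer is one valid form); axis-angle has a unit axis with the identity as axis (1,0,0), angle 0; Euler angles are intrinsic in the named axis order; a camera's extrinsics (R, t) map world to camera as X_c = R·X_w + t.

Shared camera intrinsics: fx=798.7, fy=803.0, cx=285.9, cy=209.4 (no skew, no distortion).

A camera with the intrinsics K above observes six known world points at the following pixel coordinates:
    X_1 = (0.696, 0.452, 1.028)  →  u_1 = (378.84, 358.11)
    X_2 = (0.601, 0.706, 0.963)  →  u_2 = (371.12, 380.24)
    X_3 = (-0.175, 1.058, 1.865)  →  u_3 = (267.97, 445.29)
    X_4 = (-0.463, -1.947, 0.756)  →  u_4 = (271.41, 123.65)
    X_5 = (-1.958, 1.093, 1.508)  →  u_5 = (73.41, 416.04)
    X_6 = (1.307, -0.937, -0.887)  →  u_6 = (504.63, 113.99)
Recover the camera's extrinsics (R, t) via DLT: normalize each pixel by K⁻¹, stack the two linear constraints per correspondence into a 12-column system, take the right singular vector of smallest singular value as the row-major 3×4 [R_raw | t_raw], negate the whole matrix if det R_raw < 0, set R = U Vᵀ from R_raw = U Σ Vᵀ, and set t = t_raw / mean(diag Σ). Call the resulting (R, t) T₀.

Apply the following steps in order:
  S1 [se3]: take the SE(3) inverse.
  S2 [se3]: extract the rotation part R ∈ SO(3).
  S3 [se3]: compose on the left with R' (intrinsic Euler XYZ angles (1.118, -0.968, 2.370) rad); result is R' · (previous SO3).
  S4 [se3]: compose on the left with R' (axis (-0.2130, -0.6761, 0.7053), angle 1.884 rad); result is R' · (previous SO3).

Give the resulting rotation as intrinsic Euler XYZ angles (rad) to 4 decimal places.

source (pnp_recover): camera pose = R=[0.9858 -0.0400 -0.1633; 0.1277 0.8099 0.5725; 0.1093 -0.5852 0.8035], t=(0.3501, 0.3098, 6.6683)
after S1 (invert_se3): R=[0.9858 0.1277 0.1093; -0.0400 0.8099 -0.5852; -0.1633 0.5725 0.8035], t=(-1.1138, 3.6654, -5.4781)
after S2 (rot_of_se3): [0.9858 0.1277 0.1093; -0.0400 0.8099 -0.5852; -0.1633 0.5725 0.8035]
after S3 (compose_so3): [-0.2503 -0.8437 -0.4750; 0.8992 -0.0208 -0.4370; 0.3588 -0.5365 0.7638]
after S4 (compose_so3): [-0.6730 0.6704 -0.3124; -0.1055 -0.5051 -0.8566; -0.7320 -0.5435 0.4107]

rotation (euler_xyz) = (1.1237, -0.3178, -2.3582)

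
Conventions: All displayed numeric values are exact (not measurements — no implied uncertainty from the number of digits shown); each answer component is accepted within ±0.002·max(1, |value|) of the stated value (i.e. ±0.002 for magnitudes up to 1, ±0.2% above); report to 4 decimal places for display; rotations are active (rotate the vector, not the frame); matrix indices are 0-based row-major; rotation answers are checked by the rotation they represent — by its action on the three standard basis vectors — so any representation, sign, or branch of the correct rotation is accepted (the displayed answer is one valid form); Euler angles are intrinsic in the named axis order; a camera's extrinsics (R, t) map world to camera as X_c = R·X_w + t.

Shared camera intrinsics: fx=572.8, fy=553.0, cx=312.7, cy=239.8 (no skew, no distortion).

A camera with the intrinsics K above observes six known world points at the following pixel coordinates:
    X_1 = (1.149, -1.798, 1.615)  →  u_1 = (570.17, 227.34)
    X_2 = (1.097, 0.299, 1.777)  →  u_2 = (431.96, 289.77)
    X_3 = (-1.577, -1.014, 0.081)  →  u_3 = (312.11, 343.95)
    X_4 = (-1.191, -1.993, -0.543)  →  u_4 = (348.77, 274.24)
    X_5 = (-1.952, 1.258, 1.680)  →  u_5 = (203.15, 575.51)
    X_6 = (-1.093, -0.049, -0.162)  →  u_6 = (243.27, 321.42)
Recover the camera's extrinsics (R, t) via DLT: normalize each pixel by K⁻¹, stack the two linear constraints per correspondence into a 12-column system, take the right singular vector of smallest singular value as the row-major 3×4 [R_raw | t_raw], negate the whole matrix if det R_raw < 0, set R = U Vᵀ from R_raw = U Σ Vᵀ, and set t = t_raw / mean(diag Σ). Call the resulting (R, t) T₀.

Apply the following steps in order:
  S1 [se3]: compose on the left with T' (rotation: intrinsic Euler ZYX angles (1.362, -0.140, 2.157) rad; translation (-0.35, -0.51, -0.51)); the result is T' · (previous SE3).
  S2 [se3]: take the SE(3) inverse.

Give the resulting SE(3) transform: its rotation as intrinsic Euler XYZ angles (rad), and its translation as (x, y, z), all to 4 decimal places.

source (pnp_recover): camera pose = R=[0.2872 -0.7577 0.5861; -0.8000 0.1468 0.5817; -0.5268 -0.6359 -0.5640], t=(-0.3699, 0.1299, 5.4196)
after S1 (compose_se3): R=[-0.7925 -0.6081 -0.0476; 0.5121 -0.7057 0.4897; -0.3313 0.3637 0.8706], t=(4.1447, -1.4246, -3.4233)
after S2 (invert_se3): R=[-0.7925 0.5121 -0.3313; -0.6081 -0.7057 0.3637; -0.0476 0.4897 0.8706], t=(2.8799, 2.7599, 3.8751)

rotation (euler_xyz) = (-0.3957, -0.3377, -2.5679), translation = (2.8799, 2.7599, 3.8751)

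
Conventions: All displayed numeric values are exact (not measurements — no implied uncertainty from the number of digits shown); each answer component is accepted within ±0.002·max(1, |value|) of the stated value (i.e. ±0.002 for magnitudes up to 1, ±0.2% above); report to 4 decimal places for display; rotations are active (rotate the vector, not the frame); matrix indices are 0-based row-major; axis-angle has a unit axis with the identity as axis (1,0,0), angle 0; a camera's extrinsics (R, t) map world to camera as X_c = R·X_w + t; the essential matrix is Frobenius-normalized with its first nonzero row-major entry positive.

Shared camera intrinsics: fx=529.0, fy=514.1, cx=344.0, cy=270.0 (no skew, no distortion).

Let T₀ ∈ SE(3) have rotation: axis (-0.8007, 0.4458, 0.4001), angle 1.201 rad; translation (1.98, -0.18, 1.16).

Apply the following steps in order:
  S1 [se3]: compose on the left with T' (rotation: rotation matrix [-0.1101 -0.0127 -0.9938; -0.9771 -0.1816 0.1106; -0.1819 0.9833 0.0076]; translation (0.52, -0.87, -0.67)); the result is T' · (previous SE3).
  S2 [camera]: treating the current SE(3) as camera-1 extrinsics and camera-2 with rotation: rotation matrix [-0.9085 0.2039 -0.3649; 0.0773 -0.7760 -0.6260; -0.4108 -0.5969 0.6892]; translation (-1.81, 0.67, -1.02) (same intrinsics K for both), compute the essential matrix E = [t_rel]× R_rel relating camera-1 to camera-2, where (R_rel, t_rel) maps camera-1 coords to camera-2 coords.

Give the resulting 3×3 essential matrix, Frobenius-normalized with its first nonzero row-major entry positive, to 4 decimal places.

after S1 (compose_se3): R=[0.5297 0.6888 -0.4950; -0.8482 0.4286 -0.3113; -0.0022 0.5847 0.8112], t=(-0.8486, -2.6437, -1.1983)
after S2 (essential): [0.2444 -0.0760 -0.6466; 0.2190 -0.5599 0.0765; -0.0818 0.3278 -0.1867]

matrix = [0.2444 -0.0760 -0.6466; 0.2190 -0.5599 0.0765; -0.0818 0.3278 -0.1867]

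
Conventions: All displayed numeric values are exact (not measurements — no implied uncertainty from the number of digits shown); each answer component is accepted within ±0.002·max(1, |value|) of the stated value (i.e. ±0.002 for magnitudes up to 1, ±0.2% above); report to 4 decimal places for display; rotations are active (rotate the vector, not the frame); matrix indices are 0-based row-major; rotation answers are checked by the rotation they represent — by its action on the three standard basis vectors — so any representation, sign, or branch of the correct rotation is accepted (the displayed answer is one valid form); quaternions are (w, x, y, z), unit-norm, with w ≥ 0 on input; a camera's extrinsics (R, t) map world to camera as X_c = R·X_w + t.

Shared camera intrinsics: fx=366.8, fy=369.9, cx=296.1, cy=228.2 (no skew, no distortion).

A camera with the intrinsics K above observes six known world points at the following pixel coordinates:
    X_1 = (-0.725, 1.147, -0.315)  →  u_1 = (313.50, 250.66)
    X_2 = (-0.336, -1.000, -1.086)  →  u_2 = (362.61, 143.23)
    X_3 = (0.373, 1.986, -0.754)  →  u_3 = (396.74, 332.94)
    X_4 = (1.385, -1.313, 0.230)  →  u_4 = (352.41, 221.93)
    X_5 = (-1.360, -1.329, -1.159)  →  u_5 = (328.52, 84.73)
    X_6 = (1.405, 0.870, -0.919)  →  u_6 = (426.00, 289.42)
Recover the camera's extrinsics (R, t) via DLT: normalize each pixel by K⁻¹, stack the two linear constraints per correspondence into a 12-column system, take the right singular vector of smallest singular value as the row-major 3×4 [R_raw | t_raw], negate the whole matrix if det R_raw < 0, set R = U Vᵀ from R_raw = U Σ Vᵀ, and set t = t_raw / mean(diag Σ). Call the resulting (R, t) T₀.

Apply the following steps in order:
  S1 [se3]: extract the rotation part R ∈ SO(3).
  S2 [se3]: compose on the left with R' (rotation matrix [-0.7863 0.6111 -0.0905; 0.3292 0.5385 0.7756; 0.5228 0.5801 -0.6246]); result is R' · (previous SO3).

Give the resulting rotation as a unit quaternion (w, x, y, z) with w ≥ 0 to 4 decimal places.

rotation (quat) = (0.2103, 0.5842, 0.6179, 0.4824)

source (pnp_recover): camera pose = R=[0.6433 -0.0167 -0.7654; 0.5343 0.7258 0.4332; 0.5483 -0.6877 0.4759], t=(0.4700, -0.0200, 6.0902)
after S1 (rot_of_se3): [0.6433 -0.0167 -0.7654; 0.5343 0.7258 0.4332; 0.5483 -0.6877 0.4759]
after S2 (compose_so3): [-0.2290 0.5190 0.8235; 0.9248 -0.1480 0.3505; 0.3038 0.8419 -0.4461]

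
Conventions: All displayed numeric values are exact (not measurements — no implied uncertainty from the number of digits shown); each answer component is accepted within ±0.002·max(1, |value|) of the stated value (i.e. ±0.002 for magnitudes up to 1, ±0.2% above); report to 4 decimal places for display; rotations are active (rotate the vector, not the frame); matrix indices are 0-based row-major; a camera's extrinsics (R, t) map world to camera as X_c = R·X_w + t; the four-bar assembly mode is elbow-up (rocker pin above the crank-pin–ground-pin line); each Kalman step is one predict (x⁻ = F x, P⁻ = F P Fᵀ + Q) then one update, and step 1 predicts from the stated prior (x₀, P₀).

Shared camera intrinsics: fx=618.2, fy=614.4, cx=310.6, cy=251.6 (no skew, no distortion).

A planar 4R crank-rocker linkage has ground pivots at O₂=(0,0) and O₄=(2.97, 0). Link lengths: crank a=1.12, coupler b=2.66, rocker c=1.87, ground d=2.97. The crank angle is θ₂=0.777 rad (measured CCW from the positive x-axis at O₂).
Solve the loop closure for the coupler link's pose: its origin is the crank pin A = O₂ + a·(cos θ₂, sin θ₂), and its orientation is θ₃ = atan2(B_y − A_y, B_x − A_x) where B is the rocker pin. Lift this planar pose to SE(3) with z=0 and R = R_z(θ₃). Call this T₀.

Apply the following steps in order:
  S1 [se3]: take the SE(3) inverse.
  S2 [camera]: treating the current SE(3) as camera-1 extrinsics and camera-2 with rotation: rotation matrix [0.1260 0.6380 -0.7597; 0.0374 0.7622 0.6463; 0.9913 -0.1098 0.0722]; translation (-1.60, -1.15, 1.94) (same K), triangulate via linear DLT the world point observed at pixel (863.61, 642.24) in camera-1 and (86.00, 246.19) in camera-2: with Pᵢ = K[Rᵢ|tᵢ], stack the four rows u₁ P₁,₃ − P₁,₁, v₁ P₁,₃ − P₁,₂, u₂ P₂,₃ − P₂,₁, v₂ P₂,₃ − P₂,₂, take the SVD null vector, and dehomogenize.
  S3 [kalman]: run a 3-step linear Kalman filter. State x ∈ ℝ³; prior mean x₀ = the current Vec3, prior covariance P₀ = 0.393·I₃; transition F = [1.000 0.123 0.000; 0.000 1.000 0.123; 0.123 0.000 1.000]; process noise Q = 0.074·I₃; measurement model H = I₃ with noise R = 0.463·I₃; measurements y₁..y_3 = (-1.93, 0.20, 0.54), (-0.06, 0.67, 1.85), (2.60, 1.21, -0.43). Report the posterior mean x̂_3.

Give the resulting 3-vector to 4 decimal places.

source (fourbar_fk): coupler pose = R=[0.9162 -0.4007 0.0000; 0.4007 0.9162 0.0000; 0.0000 0.0000 1.0000], t=(0.7986, 0.7853, 0.0000)
after S1 (invert_se3): R=[0.9162 0.4007 0.0000; -0.4007 0.9162 0.0000; 0.0000 0.0000 1.0000], t=(-1.0463, -0.3995, 0.0000)
after S2 (triangulate): (1.0012, 1.1228, 0.3587)
after S3 (kf_track): (0.8420, 1.0139, 0.5463)

result = (0.8420, 1.0139, 0.5463)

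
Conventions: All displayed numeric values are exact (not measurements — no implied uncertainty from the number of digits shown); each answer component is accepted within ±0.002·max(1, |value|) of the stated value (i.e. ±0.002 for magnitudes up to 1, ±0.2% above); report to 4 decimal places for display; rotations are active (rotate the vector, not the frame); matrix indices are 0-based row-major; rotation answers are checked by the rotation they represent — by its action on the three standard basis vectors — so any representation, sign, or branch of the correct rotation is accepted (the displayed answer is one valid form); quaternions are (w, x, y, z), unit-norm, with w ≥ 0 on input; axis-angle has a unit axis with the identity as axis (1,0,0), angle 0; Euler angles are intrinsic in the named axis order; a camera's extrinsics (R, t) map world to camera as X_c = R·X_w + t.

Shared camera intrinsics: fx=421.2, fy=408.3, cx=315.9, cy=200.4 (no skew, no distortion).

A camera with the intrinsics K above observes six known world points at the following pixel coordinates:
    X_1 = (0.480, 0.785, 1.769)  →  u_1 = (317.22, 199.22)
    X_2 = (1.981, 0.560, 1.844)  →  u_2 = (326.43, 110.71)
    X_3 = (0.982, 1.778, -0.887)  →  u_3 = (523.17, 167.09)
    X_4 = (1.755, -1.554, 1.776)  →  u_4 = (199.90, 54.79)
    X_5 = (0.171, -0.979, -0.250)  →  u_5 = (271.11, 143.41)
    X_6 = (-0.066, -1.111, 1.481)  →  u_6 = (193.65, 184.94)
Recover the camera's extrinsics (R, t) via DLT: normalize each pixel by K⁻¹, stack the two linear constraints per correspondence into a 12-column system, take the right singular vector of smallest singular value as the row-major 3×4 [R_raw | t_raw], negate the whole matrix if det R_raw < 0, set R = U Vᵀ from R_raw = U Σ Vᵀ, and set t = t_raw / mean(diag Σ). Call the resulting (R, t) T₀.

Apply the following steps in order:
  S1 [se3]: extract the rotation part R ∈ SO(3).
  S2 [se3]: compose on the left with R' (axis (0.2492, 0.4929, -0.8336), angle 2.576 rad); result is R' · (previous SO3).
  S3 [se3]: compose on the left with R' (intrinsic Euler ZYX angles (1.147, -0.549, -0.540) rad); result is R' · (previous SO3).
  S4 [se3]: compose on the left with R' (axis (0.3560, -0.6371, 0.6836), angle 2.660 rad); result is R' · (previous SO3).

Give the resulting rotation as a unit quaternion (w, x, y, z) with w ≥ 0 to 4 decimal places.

source (pnp_recover): camera pose = R=[0.2474 0.8089 -0.5334; -0.9330 0.3474 0.0941; 0.2614 0.4743 0.8406], t=(0.2100, -0.0100, 4.4502)
after S1 (rot_of_se3): [0.2474 0.8089 -0.5334; -0.9330 0.3474 0.0941; 0.2614 0.4743 0.8406]
after S2 (compose_so3): [-0.8399 -0.4127 0.3526; 0.0821 -0.7386 -0.6691; 0.5366 -0.5330 0.6542]
after S3 (compose_so3): [-0.6999 0.6991 0.1460; -0.7095 -0.6573 -0.2541; -0.0817 -0.2814 0.9561]
after S4 (compose_so3): [0.9678 -0.0092 0.2514; 0.2439 0.2791 -0.9288; -0.0616 0.9602 0.2724]

rotation (quat) = (0.7936, 0.5950, 0.0986, 0.0797)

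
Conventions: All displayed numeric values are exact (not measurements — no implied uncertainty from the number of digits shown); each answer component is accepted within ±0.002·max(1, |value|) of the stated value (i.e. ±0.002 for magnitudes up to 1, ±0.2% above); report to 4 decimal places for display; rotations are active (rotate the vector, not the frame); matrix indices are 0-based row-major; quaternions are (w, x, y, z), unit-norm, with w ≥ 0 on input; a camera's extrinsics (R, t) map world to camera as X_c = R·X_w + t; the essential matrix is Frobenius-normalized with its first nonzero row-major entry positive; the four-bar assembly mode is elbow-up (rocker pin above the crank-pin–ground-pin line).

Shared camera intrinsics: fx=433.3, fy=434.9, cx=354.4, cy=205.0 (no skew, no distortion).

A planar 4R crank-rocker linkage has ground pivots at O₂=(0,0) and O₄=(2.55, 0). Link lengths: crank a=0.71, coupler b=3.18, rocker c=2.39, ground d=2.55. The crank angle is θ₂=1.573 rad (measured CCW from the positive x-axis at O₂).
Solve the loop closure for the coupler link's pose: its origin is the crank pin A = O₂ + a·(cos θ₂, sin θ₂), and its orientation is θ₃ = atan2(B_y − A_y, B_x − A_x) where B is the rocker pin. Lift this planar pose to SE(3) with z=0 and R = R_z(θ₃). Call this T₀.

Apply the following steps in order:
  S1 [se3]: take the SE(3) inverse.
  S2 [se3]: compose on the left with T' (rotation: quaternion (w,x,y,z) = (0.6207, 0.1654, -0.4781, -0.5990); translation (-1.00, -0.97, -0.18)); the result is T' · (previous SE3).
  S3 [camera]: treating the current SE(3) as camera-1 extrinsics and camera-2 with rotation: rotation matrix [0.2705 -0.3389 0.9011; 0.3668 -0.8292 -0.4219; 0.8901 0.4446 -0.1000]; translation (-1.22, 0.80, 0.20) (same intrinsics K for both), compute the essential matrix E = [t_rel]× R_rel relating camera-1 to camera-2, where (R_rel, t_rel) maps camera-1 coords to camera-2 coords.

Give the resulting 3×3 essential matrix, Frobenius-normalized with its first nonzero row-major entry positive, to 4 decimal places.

matrix = [0.0096 -0.0693 0.1781; -0.0503 0.6762 -0.1659; -0.0056 -0.1890 -0.6636]

source (fourbar_fk): coupler pose = R=[0.8500 -0.5268 0.0000; 0.5268 0.8500 0.0000; 0.0000 0.0000 1.0000], t=(-0.0016, 0.7100, 0.0000)
after S1 (invert_se3): R=[0.8500 0.5268 0.0000; -0.5268 0.8500 0.0000; 0.0000 0.0000 1.0000], t=(-0.3727, -0.6043, 0.0000)
after S2 (compose_se3): R=[-0.4569 0.4056 -0.7917; -0.8864 -0.2815 0.3674; -0.0738 0.8696 0.4881], t=(-1.2887, -0.7715, -0.7976)
after S3 (essential): [0.0096 -0.0693 0.1781; -0.0503 0.6762 -0.1659; -0.0056 -0.1890 -0.6636]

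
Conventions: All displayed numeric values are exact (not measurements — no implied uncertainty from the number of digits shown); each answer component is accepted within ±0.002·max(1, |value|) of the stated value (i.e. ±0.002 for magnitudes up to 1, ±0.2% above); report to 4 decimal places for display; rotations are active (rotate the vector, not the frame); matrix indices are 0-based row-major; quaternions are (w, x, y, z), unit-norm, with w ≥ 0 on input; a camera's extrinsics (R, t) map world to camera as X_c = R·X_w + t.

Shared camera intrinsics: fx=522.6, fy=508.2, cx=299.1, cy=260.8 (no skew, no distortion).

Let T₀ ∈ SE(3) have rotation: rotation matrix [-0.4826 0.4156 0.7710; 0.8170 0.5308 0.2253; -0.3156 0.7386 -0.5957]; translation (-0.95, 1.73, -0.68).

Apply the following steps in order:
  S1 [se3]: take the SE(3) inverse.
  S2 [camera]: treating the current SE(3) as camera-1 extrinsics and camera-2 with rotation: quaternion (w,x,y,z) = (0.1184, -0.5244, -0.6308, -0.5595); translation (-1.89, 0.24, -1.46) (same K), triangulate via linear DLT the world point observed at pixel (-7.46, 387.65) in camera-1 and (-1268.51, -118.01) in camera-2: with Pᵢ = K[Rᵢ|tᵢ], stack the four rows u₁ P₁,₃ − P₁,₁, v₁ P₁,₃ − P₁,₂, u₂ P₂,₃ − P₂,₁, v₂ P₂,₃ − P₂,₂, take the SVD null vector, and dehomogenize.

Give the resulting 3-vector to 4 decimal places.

after S1 (invert_se3): R=[-0.4826 0.8170 -0.3156; 0.4156 0.5308 0.7386; 0.7710 0.2253 -0.5957], t=(-2.0865, -0.0212, -0.0624)
after S2 (triangulate): (0.9838, 1.5271, -1.0578)

result = (0.9838, 1.5271, -1.0578)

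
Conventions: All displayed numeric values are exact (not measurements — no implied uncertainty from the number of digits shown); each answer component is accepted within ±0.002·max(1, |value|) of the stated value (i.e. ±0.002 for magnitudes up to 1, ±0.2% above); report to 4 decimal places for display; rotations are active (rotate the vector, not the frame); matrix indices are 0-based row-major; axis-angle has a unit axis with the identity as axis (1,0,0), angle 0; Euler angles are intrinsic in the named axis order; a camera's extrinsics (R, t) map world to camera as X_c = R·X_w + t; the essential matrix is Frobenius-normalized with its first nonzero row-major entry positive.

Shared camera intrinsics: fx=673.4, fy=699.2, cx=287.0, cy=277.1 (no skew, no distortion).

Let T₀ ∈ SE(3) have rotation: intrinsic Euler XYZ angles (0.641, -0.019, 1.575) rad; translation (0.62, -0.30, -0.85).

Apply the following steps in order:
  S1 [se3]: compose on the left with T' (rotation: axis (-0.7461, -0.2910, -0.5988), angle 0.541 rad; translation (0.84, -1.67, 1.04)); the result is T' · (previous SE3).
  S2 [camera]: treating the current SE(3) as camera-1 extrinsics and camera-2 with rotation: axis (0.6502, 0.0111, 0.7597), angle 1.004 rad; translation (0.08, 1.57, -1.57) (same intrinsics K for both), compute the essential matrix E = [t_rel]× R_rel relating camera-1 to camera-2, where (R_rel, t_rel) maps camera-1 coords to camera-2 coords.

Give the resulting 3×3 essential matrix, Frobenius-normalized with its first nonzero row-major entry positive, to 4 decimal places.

matrix = [0.5073 -0.2090 -0.4460; 0.0497 0.0335 0.0394; 0.4811 0.3311 0.3922]

after S1 (compose_se3): R=[0.2166 -0.9323 -0.2897; 0.9426 0.2770 -0.1866; 0.2542 -0.2326 0.9388], t=(1.3921, -2.4505, 0.5081)
after S2 (essential): [0.5073 -0.2090 -0.4460; 0.0497 0.0335 0.0394; 0.4811 0.3311 0.3922]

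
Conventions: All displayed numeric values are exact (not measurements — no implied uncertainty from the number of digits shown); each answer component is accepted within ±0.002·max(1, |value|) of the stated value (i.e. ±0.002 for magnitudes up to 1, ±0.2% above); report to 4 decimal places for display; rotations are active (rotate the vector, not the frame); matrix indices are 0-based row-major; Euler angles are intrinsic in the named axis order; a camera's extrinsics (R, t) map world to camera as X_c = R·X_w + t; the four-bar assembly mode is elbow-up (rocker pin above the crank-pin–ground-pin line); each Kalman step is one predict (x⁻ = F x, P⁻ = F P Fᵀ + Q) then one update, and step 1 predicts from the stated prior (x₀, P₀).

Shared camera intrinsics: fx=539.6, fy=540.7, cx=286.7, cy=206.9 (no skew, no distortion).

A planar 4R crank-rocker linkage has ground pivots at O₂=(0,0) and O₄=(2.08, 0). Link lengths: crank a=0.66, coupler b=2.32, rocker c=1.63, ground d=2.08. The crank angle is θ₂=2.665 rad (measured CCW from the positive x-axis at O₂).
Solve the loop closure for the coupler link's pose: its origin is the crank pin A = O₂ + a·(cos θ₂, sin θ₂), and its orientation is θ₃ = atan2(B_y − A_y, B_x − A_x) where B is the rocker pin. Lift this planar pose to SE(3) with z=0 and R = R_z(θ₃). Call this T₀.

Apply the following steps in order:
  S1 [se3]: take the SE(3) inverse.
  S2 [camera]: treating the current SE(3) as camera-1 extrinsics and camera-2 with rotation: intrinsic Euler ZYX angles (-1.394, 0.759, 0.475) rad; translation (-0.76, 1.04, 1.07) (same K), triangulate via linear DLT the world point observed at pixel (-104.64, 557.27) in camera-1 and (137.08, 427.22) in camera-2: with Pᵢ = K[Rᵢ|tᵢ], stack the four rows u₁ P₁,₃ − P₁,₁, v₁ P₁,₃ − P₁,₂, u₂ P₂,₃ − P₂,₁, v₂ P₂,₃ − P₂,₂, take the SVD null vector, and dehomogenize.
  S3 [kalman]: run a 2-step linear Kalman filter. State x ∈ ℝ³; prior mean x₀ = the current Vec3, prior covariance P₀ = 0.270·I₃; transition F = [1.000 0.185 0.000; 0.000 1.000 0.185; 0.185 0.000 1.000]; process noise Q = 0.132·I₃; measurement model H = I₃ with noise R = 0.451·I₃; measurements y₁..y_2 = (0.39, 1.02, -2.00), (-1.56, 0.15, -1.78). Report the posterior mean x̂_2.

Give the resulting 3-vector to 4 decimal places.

result = (-1.1165, 0.4420, -1.1255)

source (fourbar_fk): coupler pose = R=[0.8603 -0.5099 0.0000; 0.5099 0.8603 0.0000; 0.0000 0.0000 1.0000], t=(-0.5865, 0.3028, 0.0000)
after S1 (invert_se3): R=[0.8603 0.5099 0.0000; -0.5099 0.8603 0.0000; 0.0000 0.0000 1.0000], t=(0.3501, -0.5595, 0.0000)
after S2 (triangulate): (-1.8420, 0.5497, 1.3157)
after S3 (kf_track): (-1.1165, 0.4420, -1.1255)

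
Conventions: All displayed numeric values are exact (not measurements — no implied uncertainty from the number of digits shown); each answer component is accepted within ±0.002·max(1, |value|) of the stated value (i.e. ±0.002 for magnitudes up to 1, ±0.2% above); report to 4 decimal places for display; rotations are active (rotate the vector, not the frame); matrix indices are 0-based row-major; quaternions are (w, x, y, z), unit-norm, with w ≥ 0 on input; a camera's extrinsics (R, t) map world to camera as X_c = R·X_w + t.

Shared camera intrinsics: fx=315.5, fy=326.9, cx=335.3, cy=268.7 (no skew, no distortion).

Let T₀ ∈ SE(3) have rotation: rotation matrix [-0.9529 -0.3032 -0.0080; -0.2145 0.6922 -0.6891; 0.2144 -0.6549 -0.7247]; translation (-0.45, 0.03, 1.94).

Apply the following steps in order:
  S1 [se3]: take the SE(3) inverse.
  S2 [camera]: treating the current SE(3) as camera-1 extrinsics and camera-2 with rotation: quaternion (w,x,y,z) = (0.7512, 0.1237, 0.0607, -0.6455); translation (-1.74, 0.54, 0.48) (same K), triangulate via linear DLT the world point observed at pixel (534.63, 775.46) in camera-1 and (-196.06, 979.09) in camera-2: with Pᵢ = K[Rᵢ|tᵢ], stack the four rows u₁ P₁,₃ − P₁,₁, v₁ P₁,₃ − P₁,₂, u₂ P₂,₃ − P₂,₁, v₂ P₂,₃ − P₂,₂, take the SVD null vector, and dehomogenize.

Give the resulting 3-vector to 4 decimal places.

after S1 (invert_se3): R=[-0.9529 -0.2145 0.2144; -0.3032 0.6922 -0.6549; -0.0080 -0.6891 -0.7247], t=(-0.8384, 1.1133, 1.4229)
after S2 (triangulate): (-1.7086, 0.3196, 0.0703)

result = (-1.7086, 0.3196, 0.0703)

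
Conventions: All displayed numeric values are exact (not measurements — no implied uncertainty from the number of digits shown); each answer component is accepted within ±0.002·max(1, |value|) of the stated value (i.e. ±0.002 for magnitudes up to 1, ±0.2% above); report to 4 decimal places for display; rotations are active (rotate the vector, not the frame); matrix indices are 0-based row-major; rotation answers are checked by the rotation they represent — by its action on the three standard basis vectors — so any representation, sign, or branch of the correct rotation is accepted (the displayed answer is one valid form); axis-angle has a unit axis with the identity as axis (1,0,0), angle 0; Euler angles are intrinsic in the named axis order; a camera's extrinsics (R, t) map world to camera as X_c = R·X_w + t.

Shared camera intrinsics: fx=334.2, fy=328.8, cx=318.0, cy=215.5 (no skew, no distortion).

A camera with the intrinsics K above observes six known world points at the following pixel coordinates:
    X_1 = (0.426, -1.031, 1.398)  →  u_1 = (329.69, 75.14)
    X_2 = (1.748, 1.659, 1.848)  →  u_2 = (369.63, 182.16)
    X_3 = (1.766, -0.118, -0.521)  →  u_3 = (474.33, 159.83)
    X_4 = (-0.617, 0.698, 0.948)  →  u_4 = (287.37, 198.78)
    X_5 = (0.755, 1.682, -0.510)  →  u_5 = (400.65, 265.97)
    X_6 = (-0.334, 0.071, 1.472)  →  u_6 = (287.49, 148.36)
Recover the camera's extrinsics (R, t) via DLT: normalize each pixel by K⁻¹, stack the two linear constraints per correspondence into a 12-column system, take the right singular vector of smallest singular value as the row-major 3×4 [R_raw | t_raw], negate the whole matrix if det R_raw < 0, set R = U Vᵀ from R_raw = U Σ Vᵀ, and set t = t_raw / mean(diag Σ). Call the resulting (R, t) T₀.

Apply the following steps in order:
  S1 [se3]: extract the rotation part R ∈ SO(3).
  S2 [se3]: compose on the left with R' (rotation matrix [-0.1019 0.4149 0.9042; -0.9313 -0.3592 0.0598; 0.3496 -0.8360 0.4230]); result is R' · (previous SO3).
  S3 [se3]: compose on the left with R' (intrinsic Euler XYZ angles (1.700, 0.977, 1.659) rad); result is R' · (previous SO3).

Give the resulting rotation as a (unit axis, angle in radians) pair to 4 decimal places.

rotation (axis_angle) = ((0.9825, -0.0449, 0.1806), 1.3417)

source (pnp_recover): camera pose = R=[0.8841 0.0141 -0.4671; -0.3074 0.7703 -0.5586; 0.3519 0.6375 0.6854], t=(0.4701, -0.4800, 4.6706)
after S1 (rot_of_se3): [0.8841 0.0141 -0.4671; -0.3074 0.7703 -0.5586; 0.3519 0.6375 0.6854]
after S2 (compose_so3): [0.1005 0.8945 0.4356; -0.6919 -0.2517 0.6767; 0.7149 -0.3694 0.5936]
after S3 (compose_so3): [0.9732 -0.2100 0.0934; 0.1418 0.2286 -0.9631; 0.1809 0.9506 0.2523]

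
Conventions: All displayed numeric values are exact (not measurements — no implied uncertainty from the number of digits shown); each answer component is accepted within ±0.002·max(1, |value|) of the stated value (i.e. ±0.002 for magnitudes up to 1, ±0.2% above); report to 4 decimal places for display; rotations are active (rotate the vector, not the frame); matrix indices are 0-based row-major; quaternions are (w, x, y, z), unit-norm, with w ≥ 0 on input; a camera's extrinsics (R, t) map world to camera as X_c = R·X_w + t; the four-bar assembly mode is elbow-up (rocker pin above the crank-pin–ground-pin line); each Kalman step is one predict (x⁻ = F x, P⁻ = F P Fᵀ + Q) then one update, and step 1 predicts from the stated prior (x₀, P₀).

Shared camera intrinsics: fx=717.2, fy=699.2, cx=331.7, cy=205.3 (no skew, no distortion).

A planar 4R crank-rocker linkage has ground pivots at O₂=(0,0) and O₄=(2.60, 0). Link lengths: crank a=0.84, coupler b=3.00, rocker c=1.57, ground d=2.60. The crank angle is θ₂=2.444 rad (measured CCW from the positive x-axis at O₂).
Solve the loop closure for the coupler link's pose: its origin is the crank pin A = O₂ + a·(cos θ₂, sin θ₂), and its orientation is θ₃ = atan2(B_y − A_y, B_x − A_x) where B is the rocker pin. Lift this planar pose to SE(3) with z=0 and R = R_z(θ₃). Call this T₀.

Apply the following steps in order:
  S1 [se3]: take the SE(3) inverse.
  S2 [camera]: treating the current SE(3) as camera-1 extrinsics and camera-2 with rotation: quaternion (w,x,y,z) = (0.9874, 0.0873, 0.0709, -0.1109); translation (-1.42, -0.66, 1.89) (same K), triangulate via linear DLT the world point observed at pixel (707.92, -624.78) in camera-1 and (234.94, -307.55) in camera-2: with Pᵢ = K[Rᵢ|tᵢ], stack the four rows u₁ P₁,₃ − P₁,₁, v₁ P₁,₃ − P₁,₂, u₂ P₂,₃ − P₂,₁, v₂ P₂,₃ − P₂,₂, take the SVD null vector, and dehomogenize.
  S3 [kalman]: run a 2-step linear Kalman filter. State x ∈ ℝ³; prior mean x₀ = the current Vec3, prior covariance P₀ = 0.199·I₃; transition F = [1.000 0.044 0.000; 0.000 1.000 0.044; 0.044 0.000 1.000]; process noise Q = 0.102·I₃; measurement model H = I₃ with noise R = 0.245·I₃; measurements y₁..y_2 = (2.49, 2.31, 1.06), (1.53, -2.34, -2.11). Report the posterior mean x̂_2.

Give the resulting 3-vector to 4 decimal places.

source (fourbar_fk): coupler pose = R=[0.9455 -0.3256 0.0000; 0.3256 0.9455 0.0000; 0.0000 0.0000 1.0000], t=(-0.6438, 0.5396, 0.0000)
after S1 (invert_se3): R=[0.9455 0.3256 0.0000; -0.3256 0.9455 0.0000; 0.0000 0.0000 1.0000], t=(0.4330, -0.7198, 0.0000)
after S2 (triangulate): (1.0657, -1.3040, 1.9371)
after S3 (kf_track): (1.6507, -0.7787, -0.2577)

result = (1.6507, -0.7787, -0.2577)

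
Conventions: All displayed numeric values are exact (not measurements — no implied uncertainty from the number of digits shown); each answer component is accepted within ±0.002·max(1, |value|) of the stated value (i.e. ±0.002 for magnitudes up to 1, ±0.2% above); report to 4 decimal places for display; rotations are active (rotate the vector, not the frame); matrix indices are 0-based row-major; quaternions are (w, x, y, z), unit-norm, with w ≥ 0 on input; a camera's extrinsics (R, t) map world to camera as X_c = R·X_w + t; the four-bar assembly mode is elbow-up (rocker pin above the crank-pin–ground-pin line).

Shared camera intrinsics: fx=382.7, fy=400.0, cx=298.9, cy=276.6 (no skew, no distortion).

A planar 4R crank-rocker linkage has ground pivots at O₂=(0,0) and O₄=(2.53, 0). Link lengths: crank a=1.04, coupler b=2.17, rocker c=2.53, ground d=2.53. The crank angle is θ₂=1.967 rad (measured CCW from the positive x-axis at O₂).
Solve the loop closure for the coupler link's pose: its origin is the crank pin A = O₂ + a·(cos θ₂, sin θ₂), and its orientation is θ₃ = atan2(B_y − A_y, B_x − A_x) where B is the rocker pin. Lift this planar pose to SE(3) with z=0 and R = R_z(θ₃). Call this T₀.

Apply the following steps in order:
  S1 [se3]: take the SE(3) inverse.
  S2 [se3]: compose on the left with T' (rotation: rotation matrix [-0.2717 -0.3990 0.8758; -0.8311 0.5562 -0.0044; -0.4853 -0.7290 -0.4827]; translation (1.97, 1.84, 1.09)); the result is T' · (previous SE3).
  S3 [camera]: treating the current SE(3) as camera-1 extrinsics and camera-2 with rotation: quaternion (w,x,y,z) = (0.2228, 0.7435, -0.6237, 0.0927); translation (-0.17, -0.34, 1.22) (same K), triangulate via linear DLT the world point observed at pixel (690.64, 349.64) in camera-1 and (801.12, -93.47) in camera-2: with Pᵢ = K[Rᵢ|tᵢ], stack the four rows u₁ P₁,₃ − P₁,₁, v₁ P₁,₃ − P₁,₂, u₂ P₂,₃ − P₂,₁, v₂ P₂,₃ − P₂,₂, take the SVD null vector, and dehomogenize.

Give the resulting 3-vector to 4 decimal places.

source (fourbar_fk): coupler pose = R=[0.8077 -0.5895 0.0000; 0.5895 0.8077 0.0000; 0.0000 0.0000 1.0000], t=(-0.4014, 0.9594, 0.0000)
after S1 (invert_se3): R=[0.8077 0.5895 0.0000; -0.5895 0.8077 0.0000; 0.0000 0.0000 1.0000], t=(-0.2414, -1.0116, 0.0000)
after S2 (compose_se3): R=[0.0158 -0.4825 0.8758; -0.9992 -0.0407 -0.0044; 0.0378 -0.8750 -0.4827], t=(2.4392, 1.4780, 1.9446)
after S3 (triangulate): (0.9460, -1.5464, 0.1547)

result = (0.9460, -1.5464, 0.1547)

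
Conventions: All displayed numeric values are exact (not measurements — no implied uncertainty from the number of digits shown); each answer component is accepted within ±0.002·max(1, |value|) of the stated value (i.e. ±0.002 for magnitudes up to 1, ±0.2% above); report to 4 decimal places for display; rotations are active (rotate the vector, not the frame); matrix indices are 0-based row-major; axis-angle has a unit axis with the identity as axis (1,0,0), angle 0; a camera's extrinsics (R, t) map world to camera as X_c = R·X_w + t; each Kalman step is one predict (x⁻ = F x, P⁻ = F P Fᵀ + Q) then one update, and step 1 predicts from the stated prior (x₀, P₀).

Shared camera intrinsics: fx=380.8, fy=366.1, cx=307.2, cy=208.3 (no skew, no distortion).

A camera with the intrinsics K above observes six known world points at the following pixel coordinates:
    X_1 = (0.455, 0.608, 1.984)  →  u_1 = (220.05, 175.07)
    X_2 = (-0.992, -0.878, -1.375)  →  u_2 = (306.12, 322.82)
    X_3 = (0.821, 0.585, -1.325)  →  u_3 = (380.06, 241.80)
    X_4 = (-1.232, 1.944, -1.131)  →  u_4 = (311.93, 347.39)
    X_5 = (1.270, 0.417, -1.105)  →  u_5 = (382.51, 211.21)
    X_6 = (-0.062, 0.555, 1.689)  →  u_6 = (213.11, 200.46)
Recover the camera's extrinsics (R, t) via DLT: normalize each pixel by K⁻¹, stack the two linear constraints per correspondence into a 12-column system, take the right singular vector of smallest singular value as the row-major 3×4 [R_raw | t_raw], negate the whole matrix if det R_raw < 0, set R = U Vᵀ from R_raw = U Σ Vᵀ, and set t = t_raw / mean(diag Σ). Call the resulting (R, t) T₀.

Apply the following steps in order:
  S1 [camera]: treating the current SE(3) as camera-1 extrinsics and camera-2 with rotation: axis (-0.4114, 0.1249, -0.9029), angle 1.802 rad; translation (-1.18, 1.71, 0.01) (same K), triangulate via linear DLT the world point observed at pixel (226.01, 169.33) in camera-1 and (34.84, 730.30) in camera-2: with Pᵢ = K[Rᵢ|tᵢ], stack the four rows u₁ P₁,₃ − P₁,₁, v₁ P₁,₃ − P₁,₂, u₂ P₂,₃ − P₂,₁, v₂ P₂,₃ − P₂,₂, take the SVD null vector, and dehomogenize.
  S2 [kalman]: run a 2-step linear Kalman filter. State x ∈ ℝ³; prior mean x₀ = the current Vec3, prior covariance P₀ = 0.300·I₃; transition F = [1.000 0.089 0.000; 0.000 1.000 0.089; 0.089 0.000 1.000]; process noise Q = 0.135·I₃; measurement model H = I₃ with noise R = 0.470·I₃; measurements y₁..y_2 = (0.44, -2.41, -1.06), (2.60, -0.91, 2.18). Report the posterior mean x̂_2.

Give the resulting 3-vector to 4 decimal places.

result = (1.2666, -1.1003, 1.0645)

source (pnp_recover): camera pose = R=[0.5661 0.1535 -0.8099; -0.7787 0.4220 -0.4643; 0.2706 0.8935 0.3584], t=(-0.4301, 0.3503, 5.9916)
after S1 (triangulate): (0.3006, -0.5085, 1.1725)
after S2 (kf_track): (1.2666, -1.1003, 1.0645)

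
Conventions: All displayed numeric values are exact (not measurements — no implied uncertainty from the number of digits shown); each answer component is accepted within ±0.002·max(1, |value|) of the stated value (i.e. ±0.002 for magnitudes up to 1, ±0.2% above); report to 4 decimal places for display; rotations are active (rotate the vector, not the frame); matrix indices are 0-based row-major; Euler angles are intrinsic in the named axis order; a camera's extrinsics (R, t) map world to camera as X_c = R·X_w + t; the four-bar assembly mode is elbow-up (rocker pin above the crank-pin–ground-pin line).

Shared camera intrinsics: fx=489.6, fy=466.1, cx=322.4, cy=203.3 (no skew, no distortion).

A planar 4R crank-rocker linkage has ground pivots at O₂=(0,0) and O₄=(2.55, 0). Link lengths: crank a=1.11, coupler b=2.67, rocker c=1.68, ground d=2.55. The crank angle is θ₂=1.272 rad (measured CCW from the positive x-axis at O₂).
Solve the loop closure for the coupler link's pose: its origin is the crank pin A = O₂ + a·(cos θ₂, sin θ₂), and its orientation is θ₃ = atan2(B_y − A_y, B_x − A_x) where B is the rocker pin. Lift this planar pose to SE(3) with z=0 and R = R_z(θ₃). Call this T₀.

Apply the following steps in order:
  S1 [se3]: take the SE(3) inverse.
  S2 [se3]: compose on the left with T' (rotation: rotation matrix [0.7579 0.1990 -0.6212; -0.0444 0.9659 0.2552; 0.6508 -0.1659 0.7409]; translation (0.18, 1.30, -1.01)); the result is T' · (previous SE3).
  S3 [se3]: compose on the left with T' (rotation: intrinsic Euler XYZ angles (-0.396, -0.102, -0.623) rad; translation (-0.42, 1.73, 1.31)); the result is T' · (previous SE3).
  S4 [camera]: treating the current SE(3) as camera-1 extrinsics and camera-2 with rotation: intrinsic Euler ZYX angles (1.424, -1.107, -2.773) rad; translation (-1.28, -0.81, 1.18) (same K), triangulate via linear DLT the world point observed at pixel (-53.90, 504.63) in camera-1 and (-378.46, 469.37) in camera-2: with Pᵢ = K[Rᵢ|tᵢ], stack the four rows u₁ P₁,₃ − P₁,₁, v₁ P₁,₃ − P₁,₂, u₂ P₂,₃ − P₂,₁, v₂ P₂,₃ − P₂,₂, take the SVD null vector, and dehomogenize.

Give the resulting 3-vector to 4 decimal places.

result = (1.8798, -1.8419, 1.8963)

source (fourbar_fk): coupler pose = R=[0.9766 -0.2152 0.0000; 0.2152 0.9766 0.0000; 0.0000 0.0000 1.0000], t=(0.3268, 1.0608, 0.0000)
after S1 (invert_se3): R=[0.9766 0.2152 0.0000; -0.2152 0.9766 0.0000; 0.0000 0.0000 1.0000], t=(-0.5474, -0.9656, 0.0000)
after S2 (compose_se3): R=[0.6974 0.3575 -0.6212; -0.2512 0.9337 0.2552; 0.6713 -0.0219 0.7409], t=(-0.4271, 0.3916, -1.2061)
after S3 (compose_se3): R=[0.3492 0.8330 -0.4292; -0.2896 0.5315 0.7960; 0.8912 -0.1537 0.4268], t=(-0.4149, 1.7859, -0.0269)
after S4 (triangulate): (1.8798, -1.8419, 1.8963)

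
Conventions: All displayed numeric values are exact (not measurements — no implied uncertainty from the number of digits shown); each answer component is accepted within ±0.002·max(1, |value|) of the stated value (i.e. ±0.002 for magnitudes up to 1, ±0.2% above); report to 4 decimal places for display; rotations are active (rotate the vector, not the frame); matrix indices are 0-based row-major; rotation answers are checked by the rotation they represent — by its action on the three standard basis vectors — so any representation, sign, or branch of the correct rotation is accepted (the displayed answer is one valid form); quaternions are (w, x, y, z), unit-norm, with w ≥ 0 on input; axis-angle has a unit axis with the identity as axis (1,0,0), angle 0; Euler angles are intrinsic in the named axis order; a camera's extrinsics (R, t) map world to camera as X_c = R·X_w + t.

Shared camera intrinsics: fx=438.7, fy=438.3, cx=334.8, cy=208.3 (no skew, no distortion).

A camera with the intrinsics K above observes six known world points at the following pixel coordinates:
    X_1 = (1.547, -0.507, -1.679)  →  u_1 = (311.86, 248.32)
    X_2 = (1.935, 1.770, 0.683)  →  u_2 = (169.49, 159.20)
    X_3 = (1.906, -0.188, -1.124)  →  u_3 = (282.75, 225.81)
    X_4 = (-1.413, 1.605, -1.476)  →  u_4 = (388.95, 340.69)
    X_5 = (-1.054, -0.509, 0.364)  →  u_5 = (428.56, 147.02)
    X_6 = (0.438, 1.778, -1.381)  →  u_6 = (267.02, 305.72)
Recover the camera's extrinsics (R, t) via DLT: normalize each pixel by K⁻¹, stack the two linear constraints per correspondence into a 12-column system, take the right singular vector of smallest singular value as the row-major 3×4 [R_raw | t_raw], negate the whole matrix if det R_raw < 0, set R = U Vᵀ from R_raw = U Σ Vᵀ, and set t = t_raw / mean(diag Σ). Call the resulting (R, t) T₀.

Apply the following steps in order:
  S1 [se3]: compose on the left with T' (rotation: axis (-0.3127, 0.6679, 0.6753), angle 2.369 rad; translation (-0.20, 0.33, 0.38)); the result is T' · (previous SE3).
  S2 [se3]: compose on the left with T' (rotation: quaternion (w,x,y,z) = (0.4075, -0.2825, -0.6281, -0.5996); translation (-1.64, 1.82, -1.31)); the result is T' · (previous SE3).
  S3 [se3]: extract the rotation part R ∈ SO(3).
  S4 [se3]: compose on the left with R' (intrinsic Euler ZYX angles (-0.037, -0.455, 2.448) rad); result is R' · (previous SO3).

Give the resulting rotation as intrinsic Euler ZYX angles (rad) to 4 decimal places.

rotation (euler_zyx) = (-1.5035, 0.1795, 2.8885)

source (pnp_recover): camera pose = R=[-0.7976 -0.5892 -0.1289; -0.0934 0.3317 -0.9388; 0.5959 -0.7367 -0.3196], t=(0.2700, -0.4800, 6.7502)
after S1 (compose_se3): R=[0.5766 -0.0288 0.8165; 0.4966 -0.7813 -0.3782; 0.6488 0.6235 -0.4362], t=(0.7514, 7.0354, 0.3391)
after S2 (compose_se3): R=[0.0135 -0.7524 -0.6585; 0.6212 0.5224 -0.5842; 0.7836 -0.4011 0.4745], t=(3.8547, 2.9061, 3.0264)
after S3 (rot_of_se3): [0.0135 -0.7524 -0.6585; 0.6212 0.5224 -0.5842; 0.7836 -0.4011 0.4745]
after S4 (compose_so3): [0.0662 -0.9629 -0.2615; -0.9817 -0.1097 0.1557; -0.1786 0.2464 -0.9526]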